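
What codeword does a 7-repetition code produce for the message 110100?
Repeat each bit 7× and concatenate:
1→1111111  1→1111111  0→0000000  1→1111111  0→0000000  0→0000000
Codeword = 111111111111110000000111111100000000000000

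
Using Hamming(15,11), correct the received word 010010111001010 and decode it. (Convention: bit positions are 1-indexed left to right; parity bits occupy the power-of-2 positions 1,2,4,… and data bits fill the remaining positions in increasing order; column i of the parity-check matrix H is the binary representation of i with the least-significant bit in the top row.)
Syndrome s = H · r^T (mod 2), r = 010010111001010:
  s[0] = (101010101010101)·(010010111001010) mod 2 = 0+0+0+0+1+0+1+0+1+0+0+0+0+0+0 mod 2 = 1
  s[1] = (011001100110011)·(010010111001010) mod 2 = 0+1+0+0+0+0+1+0+0+0+0+0+0+1+0 mod 2 = 1
  s[2] = (000111100001111)·(010010111001010) mod 2 = 0+0+0+0+1+0+1+0+0+0+0+1+0+1+0 mod 2 = 0
  s[3] = (000000011111111)·(010010111001010) mod 2 = 0+0+0+0+0+0+0+1+1+0+0+1+0+1+0 mod 2 = 0
Syndrome = 1100
Column 3 of H equals this syndrome → error at bit 3 (1-indexed).
Flip bit 3: 010010111001010 → 011010111001010
Extract data bits at positions {3,5,6,7,9,10,11,12,13,14,15}: 11011001010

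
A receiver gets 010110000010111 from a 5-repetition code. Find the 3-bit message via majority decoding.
Split into 5-bit blocks and majority-vote each:
  block 1 = 01011: 3 ones, 2 zeros → 1
  block 2 = 00000: 0 ones, 5 zeros → 0
  block 3 = 10111: 4 ones, 1 zeros → 1
Decoded = 101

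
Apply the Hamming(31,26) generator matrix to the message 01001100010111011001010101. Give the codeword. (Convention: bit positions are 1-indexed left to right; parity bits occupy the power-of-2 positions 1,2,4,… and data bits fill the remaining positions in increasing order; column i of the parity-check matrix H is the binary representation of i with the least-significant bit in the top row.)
Codeword c = d · G (mod 2), d = 01001100010111011001010101:
  c[0] = d·G[:,0] = (01001100010111011001010101)·(11011010101101010101010101) mod 2 = 0+1+0+0+1+0+0+0+0+0+0+1+0+1+0+1+0+0+0+1+0+1+0+1+0+1 mod 2 = 1
  c[1] = d·G[:,1] = (01001100010111011001010101)·(10110110011011001100110011) mod 2 = 0+0+0+0+0+1+0+0+0+1+0+0+1+1+0+0+1+0+0+0+0+1+0+0+0+1 mod 2 = 1
  c[2] = d·G[:,2] = (01001100010111011001010101)·(10000000000000000000000000) mod 2 = 0+0+0+0+0+0+0+0+0+0+0+0+0+0+0+0+0+0+0+0+0+0+0+0+0+0 mod 2 = 0
  c[3] = d·G[:,3] = (01001100010111011001010101)·(01110001111000111100001111) mod 2 = 0+1+0+0+0+0+0+0+0+1+0+0+0+0+0+1+1+0+0+0+0+0+0+1+0+1 mod 2 = 0
  c[4] = d·G[:,4] = (01001100010111011001010101)·(01000000000000000000000000) mod 2 = 0+1+0+0+0+0+0+0+0+0+0+0+0+0+0+0+0+0+0+0+0+0+0+0+0+0 mod 2 = 1
  c[5] = d·G[:,5] = (01001100010111011001010101)·(00100000000000000000000000) mod 2 = 0+0+0+0+0+0+0+0+0+0+0+0+0+0+0+0+0+0+0+0+0+0+0+0+0+0 mod 2 = 0
  c[6] = d·G[:,6] = (01001100010111011001010101)·(00010000000000000000000000) mod 2 = 0+0+0+0+0+0+0+0+0+0+0+0+0+0+0+0+0+0+0+0+0+0+0+0+0+0 mod 2 = 0
  c[7] = d·G[:,7] = (01001100010111011001010101)·(00001111111000000011111111) mod 2 = 0+0+0+0+1+1+0+0+0+1+0+0+0+0+0+0+0+0+0+1+0+1+0+1+0+1 mod 2 = 1
  c[8] = d·G[:,8] = (01001100010111011001010101)·(00001000000000000000000000) mod 2 = 0+0+0+0+1+0+0+0+0+0+0+0+0+0+0+0+0+0+0+0+0+0+0+0+0+0 mod 2 = 1
  c[9] = d·G[:,9] = (01001100010111011001010101)·(00000100000000000000000000) mod 2 = 0+0+0+0+0+1+0+0+0+0+0+0+0+0+0+0+0+0+0+0+0+0+0+0+0+0 mod 2 = 1
  c[10] = d·G[:,10] = (01001100010111011001010101)·(00000010000000000000000000) mod 2 = 0+0+0+0+0+0+0+0+0+0+0+0+0+0+0+0+0+0+0+0+0+0+0+0+0+0 mod 2 = 0
  c[11] = d·G[:,11] = (01001100010111011001010101)·(00000001000000000000000000) mod 2 = 0+0+0+0+0+0+0+0+0+0+0+0+0+0+0+0+0+0+0+0+0+0+0+0+0+0 mod 2 = 0
  c[12] = d·G[:,12] = (01001100010111011001010101)·(00000000100000000000000000) mod 2 = 0+0+0+0+0+0+0+0+0+0+0+0+0+0+0+0+0+0+0+0+0+0+0+0+0+0 mod 2 = 0
  c[13] = d·G[:,13] = (01001100010111011001010101)·(00000000010000000000000000) mod 2 = 0+0+0+0+0+0+0+0+0+1+0+0+0+0+0+0+0+0+0+0+0+0+0+0+0+0 mod 2 = 1
  c[14] = d·G[:,14] = (01001100010111011001010101)·(00000000001000000000000000) mod 2 = 0+0+0+0+0+0+0+0+0+0+0+0+0+0+0+0+0+0+0+0+0+0+0+0+0+0 mod 2 = 0
  c[15] = d·G[:,15] = (01001100010111011001010101)·(00000000000111111111111111) mod 2 = 0+0+0+0+0+0+0+0+0+0+0+1+1+1+0+1+1+0+0+1+0+1+0+1+0+1 mod 2 = 1
  c[16] = d·G[:,16] = (01001100010111011001010101)·(00000000000100000000000000) mod 2 = 0+0+0+0+0+0+0+0+0+0+0+1+0+0+0+0+0+0+0+0+0+0+0+0+0+0 mod 2 = 1
  c[17] = d·G[:,17] = (01001100010111011001010101)·(00000000000010000000000000) mod 2 = 0+0+0+0+0+0+0+0+0+0+0+0+1+0+0+0+0+0+0+0+0+0+0+0+0+0 mod 2 = 1
  c[18] = d·G[:,18] = (01001100010111011001010101)·(00000000000001000000000000) mod 2 = 0+0+0+0+0+0+0+0+0+0+0+0+0+1+0+0+0+0+0+0+0+0+0+0+0+0 mod 2 = 1
  c[19] = d·G[:,19] = (01001100010111011001010101)·(00000000000000100000000000) mod 2 = 0+0+0+0+0+0+0+0+0+0+0+0+0+0+0+0+0+0+0+0+0+0+0+0+0+0 mod 2 = 0
  c[20] = d·G[:,20] = (01001100010111011001010101)·(00000000000000010000000000) mod 2 = 0+0+0+0+0+0+0+0+0+0+0+0+0+0+0+1+0+0+0+0+0+0+0+0+0+0 mod 2 = 1
  c[21] = d·G[:,21] = (01001100010111011001010101)·(00000000000000001000000000) mod 2 = 0+0+0+0+0+0+0+0+0+0+0+0+0+0+0+0+1+0+0+0+0+0+0+0+0+0 mod 2 = 1
  c[22] = d·G[:,22] = (01001100010111011001010101)·(00000000000000000100000000) mod 2 = 0+0+0+0+0+0+0+0+0+0+0+0+0+0+0+0+0+0+0+0+0+0+0+0+0+0 mod 2 = 0
  c[23] = d·G[:,23] = (01001100010111011001010101)·(00000000000000000010000000) mod 2 = 0+0+0+0+0+0+0+0+0+0+0+0+0+0+0+0+0+0+0+0+0+0+0+0+0+0 mod 2 = 0
  c[24] = d·G[:,24] = (01001100010111011001010101)·(00000000000000000001000000) mod 2 = 0+0+0+0+0+0+0+0+0+0+0+0+0+0+0+0+0+0+0+1+0+0+0+0+0+0 mod 2 = 1
  c[25] = d·G[:,25] = (01001100010111011001010101)·(00000000000000000000100000) mod 2 = 0+0+0+0+0+0+0+0+0+0+0+0+0+0+0+0+0+0+0+0+0+0+0+0+0+0 mod 2 = 0
  c[26] = d·G[:,26] = (01001100010111011001010101)·(00000000000000000000010000) mod 2 = 0+0+0+0+0+0+0+0+0+0+0+0+0+0+0+0+0+0+0+0+0+1+0+0+0+0 mod 2 = 1
  c[27] = d·G[:,27] = (01001100010111011001010101)·(00000000000000000000001000) mod 2 = 0+0+0+0+0+0+0+0+0+0+0+0+0+0+0+0+0+0+0+0+0+0+0+0+0+0 mod 2 = 0
  c[28] = d·G[:,28] = (01001100010111011001010101)·(00000000000000000000000100) mod 2 = 0+0+0+0+0+0+0+0+0+0+0+0+0+0+0+0+0+0+0+0+0+0+0+1+0+0 mod 2 = 1
  c[29] = d·G[:,29] = (01001100010111011001010101)·(00000000000000000000000010) mod 2 = 0+0+0+0+0+0+0+0+0+0+0+0+0+0+0+0+0+0+0+0+0+0+0+0+0+0 mod 2 = 0
  c[30] = d·G[:,30] = (01001100010111011001010101)·(00000000000000000000000001) mod 2 = 0+0+0+0+0+0+0+0+0+0+0+0+0+0+0+0+0+0+0+0+0+0+0+0+0+1 mod 2 = 1
Codeword = 1100100111000101111011001010101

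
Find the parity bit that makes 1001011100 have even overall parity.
Sum of data bits: 1+0+0+1+0+1+1+1+0+0 = 5.
5 mod 2 = 1, so parity bit = 1.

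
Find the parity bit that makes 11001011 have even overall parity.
Sum of data bits: 1+1+0+0+1+0+1+1 = 5.
5 mod 2 = 1, so parity bit = 1.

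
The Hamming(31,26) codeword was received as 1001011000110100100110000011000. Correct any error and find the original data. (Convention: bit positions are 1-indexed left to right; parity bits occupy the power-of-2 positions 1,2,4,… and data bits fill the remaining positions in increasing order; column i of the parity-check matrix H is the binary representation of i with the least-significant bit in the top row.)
Syndrome s = H · r^T (mod 2), r = 1001011000110100100110000011000:
  s[0] = (1010101010101010101010101010101)·(1001011000110100100110000011000) mod 2 = 1+0+0+0+0+0+1+0+0+0+1+0+0+0+0+0+1+0+0+0+1+0+0+0+0+0+1+0+0+0+0 mod 2 = 0
  s[1] = (0110011001100110011001100110011)·(1001011000110100100110000011000) mod 2 = 0+0+0+0+0+1+1+0+0+0+1+0+0+1+0+0+0+0+0+0+0+0+0+0+0+0+1+0+0+0+0 mod 2 = 1
  s[2] = (0001111000011110000111100001111)·(1001011000110100100110000011000) mod 2 = 0+0+0+1+0+1+1+0+0+0+0+1+0+1+0+0+0+0+0+1+1+0+0+0+0+0+0+1+0+0+0 mod 2 = 0
  s[3] = (0000000111111110000000011111111)·(1001011000110100100110000011000) mod 2 = 0+0+0+0+0+0+0+0+0+0+1+1+0+1+0+0+0+0+0+0+0+0+0+0+0+0+1+1+0+0+0 mod 2 = 1
  s[4] = (0000000000000001111111111111111)·(1001011000110100100110000011000) mod 2 = 0+0+0+0+0+0+0+0+0+0+0+0+0+0+0+0+1+0+0+1+1+0+0+0+0+0+1+1+0+0+0 mod 2 = 1
Syndrome = 01011
Column 26 of H equals this syndrome → error at bit 26 (1-indexed).
Flip bit 26: 1001011000110100100110000011000 → 1001011000110100100110000111000
Extract data bits at positions {3,5,6,7,9,10,11,12,13,14,15,17,18,19,20,21,22,23,24,25,26,27,28,29,30,31}: 00110011010100110000111000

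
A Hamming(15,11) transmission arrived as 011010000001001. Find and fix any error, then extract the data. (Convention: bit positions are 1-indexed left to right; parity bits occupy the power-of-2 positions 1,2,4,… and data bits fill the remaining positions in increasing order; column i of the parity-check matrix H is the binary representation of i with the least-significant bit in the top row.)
Syndrome s = H · r^T (mod 2), r = 011010000001001:
  s[0] = (101010101010101)·(011010000001001) mod 2 = 0+0+1+0+1+0+0+0+0+0+0+0+0+0+1 mod 2 = 1
  s[1] = (011001100110011)·(011010000001001) mod 2 = 0+1+1+0+0+0+0+0+0+0+0+0+0+0+1 mod 2 = 1
  s[2] = (000111100001111)·(011010000001001) mod 2 = 0+0+0+0+1+0+0+0+0+0+0+1+0+0+1 mod 2 = 1
  s[3] = (000000011111111)·(011010000001001) mod 2 = 0+0+0+0+0+0+0+0+0+0+0+1+0+0+1 mod 2 = 0
Syndrome = 1110
Column 7 of H equals this syndrome → error at bit 7 (1-indexed).
Flip bit 7: 011010000001001 → 011010100001001
Extract data bits at positions {3,5,6,7,9,10,11,12,13,14,15}: 11010001001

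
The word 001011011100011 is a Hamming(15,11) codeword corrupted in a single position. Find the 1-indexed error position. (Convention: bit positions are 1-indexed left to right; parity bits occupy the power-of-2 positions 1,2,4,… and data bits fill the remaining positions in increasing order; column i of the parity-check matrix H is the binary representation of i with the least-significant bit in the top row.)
Syndrome s = H · r^T (mod 2), r = 001011011100011:
  s[0] = (101010101010101)·(001011011100011) mod 2 = 0+0+1+0+1+0+0+0+1+0+0+0+0+0+1 mod 2 = 0
  s[1] = (011001100110011)·(001011011100011) mod 2 = 0+0+1+0+0+1+0+0+0+1+0+0+0+1+1 mod 2 = 1
  s[2] = (000111100001111)·(001011011100011) mod 2 = 0+0+0+0+1+1+0+0+0+0+0+0+0+1+1 mod 2 = 0
  s[3] = (000000011111111)·(001011011100011) mod 2 = 0+0+0+0+0+0+0+1+1+1+0+0+0+1+1 mod 2 = 1
Syndrome = 0101
Column i of H is the binary representation of i, so the syndrome is the binary index of the flipped bit.
Read s = 0101 with s[0] as LSB: 0·2^0 + 1·2^1 + 0·2^2 + 1·2^3 = 10.
Error is at bit position 10.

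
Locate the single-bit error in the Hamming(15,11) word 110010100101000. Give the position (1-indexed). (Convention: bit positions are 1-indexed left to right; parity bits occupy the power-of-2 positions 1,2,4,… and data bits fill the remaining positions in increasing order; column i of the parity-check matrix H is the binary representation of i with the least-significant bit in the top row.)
Syndrome s = H · r^T (mod 2), r = 110010100101000:
  s[0] = (101010101010101)·(110010100101000) mod 2 = 1+0+0+0+1+0+1+0+0+0+0+0+0+0+0 mod 2 = 1
  s[1] = (011001100110011)·(110010100101000) mod 2 = 0+1+0+0+0+0+1+0+0+1+0+0+0+0+0 mod 2 = 1
  s[2] = (000111100001111)·(110010100101000) mod 2 = 0+0+0+0+1+0+1+0+0+0+0+1+0+0+0 mod 2 = 1
  s[3] = (000000011111111)·(110010100101000) mod 2 = 0+0+0+0+0+0+0+0+0+1+0+1+0+0+0 mod 2 = 0
Syndrome = 1110
Column i of H is the binary representation of i, so the syndrome is the binary index of the flipped bit.
Read s = 1110 with s[0] as LSB: 1·2^0 + 1·2^1 + 1·2^2 + 0·2^3 = 7.
Error is at bit position 7.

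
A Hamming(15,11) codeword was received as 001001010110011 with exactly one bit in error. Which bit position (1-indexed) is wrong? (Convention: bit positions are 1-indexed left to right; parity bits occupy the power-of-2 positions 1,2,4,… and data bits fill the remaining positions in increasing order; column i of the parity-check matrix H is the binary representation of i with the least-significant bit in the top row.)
Syndrome s = H · r^T (mod 2), r = 001001010110011:
  s[0] = (101010101010101)·(001001010110011) mod 2 = 0+0+1+0+0+0+0+0+0+0+1+0+0+0+1 mod 2 = 1
  s[1] = (011001100110011)·(001001010110011) mod 2 = 0+0+1+0+0+1+0+0+0+1+1+0+0+1+1 mod 2 = 0
  s[2] = (000111100001111)·(001001010110011) mod 2 = 0+0+0+0+0+1+0+0+0+0+0+0+0+1+1 mod 2 = 1
  s[3] = (000000011111111)·(001001010110011) mod 2 = 0+0+0+0+0+0+0+1+0+1+1+0+0+1+1 mod 2 = 1
Syndrome = 1011
Column i of H is the binary representation of i, so the syndrome is the binary index of the flipped bit.
Read s = 1011 with s[0] as LSB: 1·2^0 + 0·2^1 + 1·2^2 + 1·2^3 = 13.
Error is at bit position 13.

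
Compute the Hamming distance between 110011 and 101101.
XOR = 011110, count of 1s = 4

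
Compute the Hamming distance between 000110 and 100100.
XOR = 100010, count of 1s = 2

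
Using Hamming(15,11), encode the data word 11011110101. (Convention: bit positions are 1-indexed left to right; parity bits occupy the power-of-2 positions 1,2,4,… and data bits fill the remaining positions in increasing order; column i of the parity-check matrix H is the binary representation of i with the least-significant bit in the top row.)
Codeword c = d · G (mod 2), d = 11011110101:
  c[0] = d·G[:,0] = (11011110101)·(11011010101) mod 2 = 1+1+0+1+1+0+1+0+1+0+1 mod 2 = 1
  c[1] = d·G[:,1] = (11011110101)·(10110110011) mod 2 = 1+0+0+1+0+1+1+0+0+0+1 mod 2 = 1
  c[2] = d·G[:,2] = (11011110101)·(10000000000) mod 2 = 1+0+0+0+0+0+0+0+0+0+0 mod 2 = 1
  c[3] = d·G[:,3] = (11011110101)·(01110001111) mod 2 = 0+1+0+1+0+0+0+0+1+0+1 mod 2 = 0
  c[4] = d·G[:,4] = (11011110101)·(01000000000) mod 2 = 0+1+0+0+0+0+0+0+0+0+0 mod 2 = 1
  c[5] = d·G[:,5] = (11011110101)·(00100000000) mod 2 = 0+0+0+0+0+0+0+0+0+0+0 mod 2 = 0
  c[6] = d·G[:,6] = (11011110101)·(00010000000) mod 2 = 0+0+0+1+0+0+0+0+0+0+0 mod 2 = 1
  c[7] = d·G[:,7] = (11011110101)·(00001111111) mod 2 = 0+0+0+0+1+1+1+0+1+0+1 mod 2 = 1
  c[8] = d·G[:,8] = (11011110101)·(00001000000) mod 2 = 0+0+0+0+1+0+0+0+0+0+0 mod 2 = 1
  c[9] = d·G[:,9] = (11011110101)·(00000100000) mod 2 = 0+0+0+0+0+1+0+0+0+0+0 mod 2 = 1
  c[10] = d·G[:,10] = (11011110101)·(00000010000) mod 2 = 0+0+0+0+0+0+1+0+0+0+0 mod 2 = 1
  c[11] = d·G[:,11] = (11011110101)·(00000001000) mod 2 = 0+0+0+0+0+0+0+0+0+0+0 mod 2 = 0
  c[12] = d·G[:,12] = (11011110101)·(00000000100) mod 2 = 0+0+0+0+0+0+0+0+1+0+0 mod 2 = 1
  c[13] = d·G[:,13] = (11011110101)·(00000000010) mod 2 = 0+0+0+0+0+0+0+0+0+0+0 mod 2 = 0
  c[14] = d·G[:,14] = (11011110101)·(00000000001) mod 2 = 0+0+0+0+0+0+0+0+0+0+1 mod 2 = 1
Codeword = 111010111110101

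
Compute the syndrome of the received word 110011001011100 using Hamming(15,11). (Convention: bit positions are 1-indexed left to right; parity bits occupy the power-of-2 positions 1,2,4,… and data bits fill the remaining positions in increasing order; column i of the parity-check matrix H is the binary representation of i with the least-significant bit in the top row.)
Syndrome s = H · r^T (mod 2), r = 110011001011100:
  s[0] = (101010101010101)·(110011001011100) mod 2 = 1+0+0+0+1+0+0+0+1+0+1+0+1+0+0 mod 2 = 1
  s[1] = (011001100110011)·(110011001011100) mod 2 = 0+1+0+0+0+1+0+0+0+0+1+0+0+0+0 mod 2 = 1
  s[2] = (000111100001111)·(110011001011100) mod 2 = 0+0+0+0+1+1+0+0+0+0+0+1+1+0+0 mod 2 = 0
  s[3] = (000000011111111)·(110011001011100) mod 2 = 0+0+0+0+0+0+0+0+1+0+1+1+1+0+0 mod 2 = 0
Syndrome = 1100
Non-zero syndrome: error at position 3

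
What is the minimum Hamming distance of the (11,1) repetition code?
d_min = 11 (the only two codewords are 0…0 and 1…1, differing in all 11 positions).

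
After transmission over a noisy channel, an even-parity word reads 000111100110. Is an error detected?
Sum of received bits: 0+0+0+1+1+1+1+0+0+1+1+0 = 6; 6 mod 2 = 0. Result is 0 → no error detected.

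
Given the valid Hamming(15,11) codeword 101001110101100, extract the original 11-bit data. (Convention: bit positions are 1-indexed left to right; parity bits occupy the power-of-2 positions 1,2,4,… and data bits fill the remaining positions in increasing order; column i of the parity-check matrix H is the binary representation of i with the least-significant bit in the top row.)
Parity bits occupy power-of-2 positions; data bits are at positions {3,5,6,7,9,10,11,12,13,14,15} (1-indexed).
Extract: c[3]=1 c[5]=0 c[6]=1 c[7]=1 c[9]=0 c[10]=1 c[11]=0 c[12]=1 c[13]=1 c[14]=0 c[15]=0
Data = 10110101100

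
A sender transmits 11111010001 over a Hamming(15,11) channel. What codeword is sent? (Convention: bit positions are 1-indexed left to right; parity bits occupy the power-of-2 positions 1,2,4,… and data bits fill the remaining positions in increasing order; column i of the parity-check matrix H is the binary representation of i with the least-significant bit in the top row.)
Codeword c = d · G (mod 2), d = 11111010001:
  c[0] = d·G[:,0] = (11111010001)·(11011010101) mod 2 = 1+1+0+1+1+0+1+0+0+0+1 mod 2 = 0
  c[1] = d·G[:,1] = (11111010001)·(10110110011) mod 2 = 1+0+1+1+0+0+1+0+0+0+1 mod 2 = 1
  c[2] = d·G[:,2] = (11111010001)·(10000000000) mod 2 = 1+0+0+0+0+0+0+0+0+0+0 mod 2 = 1
  c[3] = d·G[:,3] = (11111010001)·(01110001111) mod 2 = 0+1+1+1+0+0+0+0+0+0+1 mod 2 = 0
  c[4] = d·G[:,4] = (11111010001)·(01000000000) mod 2 = 0+1+0+0+0+0+0+0+0+0+0 mod 2 = 1
  c[5] = d·G[:,5] = (11111010001)·(00100000000) mod 2 = 0+0+1+0+0+0+0+0+0+0+0 mod 2 = 1
  c[6] = d·G[:,6] = (11111010001)·(00010000000) mod 2 = 0+0+0+1+0+0+0+0+0+0+0 mod 2 = 1
  c[7] = d·G[:,7] = (11111010001)·(00001111111) mod 2 = 0+0+0+0+1+0+1+0+0+0+1 mod 2 = 1
  c[8] = d·G[:,8] = (11111010001)·(00001000000) mod 2 = 0+0+0+0+1+0+0+0+0+0+0 mod 2 = 1
  c[9] = d·G[:,9] = (11111010001)·(00000100000) mod 2 = 0+0+0+0+0+0+0+0+0+0+0 mod 2 = 0
  c[10] = d·G[:,10] = (11111010001)·(00000010000) mod 2 = 0+0+0+0+0+0+1+0+0+0+0 mod 2 = 1
  c[11] = d·G[:,11] = (11111010001)·(00000001000) mod 2 = 0+0+0+0+0+0+0+0+0+0+0 mod 2 = 0
  c[12] = d·G[:,12] = (11111010001)·(00000000100) mod 2 = 0+0+0+0+0+0+0+0+0+0+0 mod 2 = 0
  c[13] = d·G[:,13] = (11111010001)·(00000000010) mod 2 = 0+0+0+0+0+0+0+0+0+0+0 mod 2 = 0
  c[14] = d·G[:,14] = (11111010001)·(00000000001) mod 2 = 0+0+0+0+0+0+0+0+0+0+1 mod 2 = 1
Codeword = 011011111010001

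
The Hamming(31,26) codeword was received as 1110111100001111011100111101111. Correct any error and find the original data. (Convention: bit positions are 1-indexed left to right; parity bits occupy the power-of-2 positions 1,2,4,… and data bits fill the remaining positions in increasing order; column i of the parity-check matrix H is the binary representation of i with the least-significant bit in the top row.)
Syndrome s = H · r^T (mod 2), r = 1110111100001111011100111101111:
  s[0] = (1010101010101010101010101010101)·(1110111100001111011100111101111) mod 2 = 1+0+1+0+1+0+1+0+0+0+0+0+1+0+1+0+0+0+1+0+0+0+1+0+1+0+0+0+1+0+1 mod 2 = 1
  s[1] = (0110011001100110011001100110011)·(1110111100001111011100111101111) mod 2 = 0+1+1+0+0+1+1+0+0+0+0+0+0+1+1+0+0+1+1+0+0+0+1+0+0+1+0+0+0+1+1 mod 2 = 0
  s[2] = (0001111000011110000111100001111)·(1110111100001111011100111101111) mod 2 = 0+0+0+0+1+1+1+0+0+0+0+0+1+1+1+0+0+0+0+1+0+0+1+0+0+0+0+1+1+1+1 mod 2 = 0
  s[3] = (0000000111111110000000011111111)·(1110111100001111011100111101111) mod 2 = 0+0+0+0+0+0+0+1+0+0+0+0+1+1+1+0+0+0+0+0+0+0+0+1+1+1+0+1+1+1+1 mod 2 = 1
  s[4] = (0000000000000001111111111111111)·(1110111100001111011100111101111) mod 2 = 0+0+0+0+0+0+0+0+0+0+0+0+0+0+0+1+0+1+1+1+0+0+1+1+1+1+0+1+1+1+1 mod 2 = 0
Syndrome = 10010
Column 9 of H equals this syndrome → error at bit 9 (1-indexed).
Flip bit 9: 1110111100001111011100111101111 → 1110111110001111011100111101111
Extract data bits at positions {3,5,6,7,9,10,11,12,13,14,15,17,18,19,20,21,22,23,24,25,26,27,28,29,30,31}: 11111000111011100111101111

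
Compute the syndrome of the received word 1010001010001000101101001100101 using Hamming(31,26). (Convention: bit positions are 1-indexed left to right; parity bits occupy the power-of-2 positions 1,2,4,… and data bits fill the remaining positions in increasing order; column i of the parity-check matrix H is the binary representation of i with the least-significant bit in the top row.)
Syndrome s = H · r^T (mod 2), r = 1010001010001000101101001100101:
  s[0] = (1010101010101010101010101010101)·(1010001010001000101101001100101) mod 2 = 1+0+1+0+0+0+1+0+1+0+0+0+1+0+0+0+1+0+1+0+0+0+0+0+1+0+0+0+1+0+1 mod 2 = 0
  s[1] = (0110011001100110011001100110011)·(1010001010001000101101001100101) mod 2 = 0+0+1+0+0+0+1+0+0+0+0+0+0+0+0+0+0+0+1+0+0+1+0+0+0+1+0+0+0+0+1 mod 2 = 0
  s[2] = (0001111000011110000111100001111)·(1010001010001000101101001100101) mod 2 = 0+0+0+0+0+0+1+0+0+0+0+0+1+0+0+0+0+0+0+1+0+1+0+0+0+0+0+0+1+0+1 mod 2 = 0
  s[3] = (0000000111111110000000011111111)·(1010001010001000101101001100101) mod 2 = 0+0+0+0+0+0+0+0+1+0+0+0+1+0+0+0+0+0+0+0+0+0+0+0+1+1+0+0+1+0+1 mod 2 = 0
  s[4] = (0000000000000001111111111111111)·(1010001010001000101101001100101) mod 2 = 0+0+0+0+0+0+0+0+0+0+0+0+0+0+0+0+1+0+1+1+0+1+0+0+1+1+0+0+1+0+1 mod 2 = 0
Syndrome = 00000
s = 0: no error detected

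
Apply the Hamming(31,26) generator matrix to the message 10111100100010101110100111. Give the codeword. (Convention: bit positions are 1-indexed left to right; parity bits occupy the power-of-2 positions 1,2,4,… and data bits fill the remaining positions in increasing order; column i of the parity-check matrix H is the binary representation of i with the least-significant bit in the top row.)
Codeword c = d · G (mod 2), d = 10111100100010101110100111:
  c[0] = d·G[:,0] = (10111100100010101110100111)·(11011010101101010101010101) mod 2 = 1+0+0+1+1+0+0+0+1+0+0+0+0+0+0+0+0+1+0+0+0+0+0+1+0+1 mod 2 = 1
  c[1] = d·G[:,1] = (10111100100010101110100111)·(10110110011011001100110011) mod 2 = 1+0+1+1+0+1+0+0+0+0+0+0+1+0+0+0+1+1+0+0+1+0+0+0+1+1 mod 2 = 0
  c[2] = d·G[:,2] = (10111100100010101110100111)·(10000000000000000000000000) mod 2 = 1+0+0+0+0+0+0+0+0+0+0+0+0+0+0+0+0+0+0+0+0+0+0+0+0+0 mod 2 = 1
  c[3] = d·G[:,3] = (10111100100010101110100111)·(01110001111000111100001111) mod 2 = 0+0+1+1+0+0+0+0+1+0+0+0+0+0+1+0+1+1+0+0+0+0+0+1+1+1 mod 2 = 1
  c[4] = d·G[:,4] = (10111100100010101110100111)·(01000000000000000000000000) mod 2 = 0+0+0+0+0+0+0+0+0+0+0+0+0+0+0+0+0+0+0+0+0+0+0+0+0+0 mod 2 = 0
  c[5] = d·G[:,5] = (10111100100010101110100111)·(00100000000000000000000000) mod 2 = 0+0+1+0+0+0+0+0+0+0+0+0+0+0+0+0+0+0+0+0+0+0+0+0+0+0 mod 2 = 1
  c[6] = d·G[:,6] = (10111100100010101110100111)·(00010000000000000000000000) mod 2 = 0+0+0+1+0+0+0+0+0+0+0+0+0+0+0+0+0+0+0+0+0+0+0+0+0+0 mod 2 = 1
  c[7] = d·G[:,7] = (10111100100010101110100111)·(00001111111000000011111111) mod 2 = 0+0+0+0+1+1+0+0+1+0+0+0+0+0+0+0+0+0+1+0+1+0+0+1+1+1 mod 2 = 0
  c[8] = d·G[:,8] = (10111100100010101110100111)·(00001000000000000000000000) mod 2 = 0+0+0+0+1+0+0+0+0+0+0+0+0+0+0+0+0+0+0+0+0+0+0+0+0+0 mod 2 = 1
  c[9] = d·G[:,9] = (10111100100010101110100111)·(00000100000000000000000000) mod 2 = 0+0+0+0+0+1+0+0+0+0+0+0+0+0+0+0+0+0+0+0+0+0+0+0+0+0 mod 2 = 1
  c[10] = d·G[:,10] = (10111100100010101110100111)·(00000010000000000000000000) mod 2 = 0+0+0+0+0+0+0+0+0+0+0+0+0+0+0+0+0+0+0+0+0+0+0+0+0+0 mod 2 = 0
  c[11] = d·G[:,11] = (10111100100010101110100111)·(00000001000000000000000000) mod 2 = 0+0+0+0+0+0+0+0+0+0+0+0+0+0+0+0+0+0+0+0+0+0+0+0+0+0 mod 2 = 0
  c[12] = d·G[:,12] = (10111100100010101110100111)·(00000000100000000000000000) mod 2 = 0+0+0+0+0+0+0+0+1+0+0+0+0+0+0+0+0+0+0+0+0+0+0+0+0+0 mod 2 = 1
  c[13] = d·G[:,13] = (10111100100010101110100111)·(00000000010000000000000000) mod 2 = 0+0+0+0+0+0+0+0+0+0+0+0+0+0+0+0+0+0+0+0+0+0+0+0+0+0 mod 2 = 0
  c[14] = d·G[:,14] = (10111100100010101110100111)·(00000000001000000000000000) mod 2 = 0+0+0+0+0+0+0+0+0+0+0+0+0+0+0+0+0+0+0+0+0+0+0+0+0+0 mod 2 = 0
  c[15] = d·G[:,15] = (10111100100010101110100111)·(00000000000111111111111111) mod 2 = 0+0+0+0+0+0+0+0+0+0+0+0+1+0+1+0+1+1+1+0+1+0+0+1+1+1 mod 2 = 1
  c[16] = d·G[:,16] = (10111100100010101110100111)·(00000000000100000000000000) mod 2 = 0+0+0+0+0+0+0+0+0+0+0+0+0+0+0+0+0+0+0+0+0+0+0+0+0+0 mod 2 = 0
  c[17] = d·G[:,17] = (10111100100010101110100111)·(00000000000010000000000000) mod 2 = 0+0+0+0+0+0+0+0+0+0+0+0+1+0+0+0+0+0+0+0+0+0+0+0+0+0 mod 2 = 1
  c[18] = d·G[:,18] = (10111100100010101110100111)·(00000000000001000000000000) mod 2 = 0+0+0+0+0+0+0+0+0+0+0+0+0+0+0+0+0+0+0+0+0+0+0+0+0+0 mod 2 = 0
  c[19] = d·G[:,19] = (10111100100010101110100111)·(00000000000000100000000000) mod 2 = 0+0+0+0+0+0+0+0+0+0+0+0+0+0+1+0+0+0+0+0+0+0+0+0+0+0 mod 2 = 1
  c[20] = d·G[:,20] = (10111100100010101110100111)·(00000000000000010000000000) mod 2 = 0+0+0+0+0+0+0+0+0+0+0+0+0+0+0+0+0+0+0+0+0+0+0+0+0+0 mod 2 = 0
  c[21] = d·G[:,21] = (10111100100010101110100111)·(00000000000000001000000000) mod 2 = 0+0+0+0+0+0+0+0+0+0+0+0+0+0+0+0+1+0+0+0+0+0+0+0+0+0 mod 2 = 1
  c[22] = d·G[:,22] = (10111100100010101110100111)·(00000000000000000100000000) mod 2 = 0+0+0+0+0+0+0+0+0+0+0+0+0+0+0+0+0+1+0+0+0+0+0+0+0+0 mod 2 = 1
  c[23] = d·G[:,23] = (10111100100010101110100111)·(00000000000000000010000000) mod 2 = 0+0+0+0+0+0+0+0+0+0+0+0+0+0+0+0+0+0+1+0+0+0+0+0+0+0 mod 2 = 1
  c[24] = d·G[:,24] = (10111100100010101110100111)·(00000000000000000001000000) mod 2 = 0+0+0+0+0+0+0+0+0+0+0+0+0+0+0+0+0+0+0+0+0+0+0+0+0+0 mod 2 = 0
  c[25] = d·G[:,25] = (10111100100010101110100111)·(00000000000000000000100000) mod 2 = 0+0+0+0+0+0+0+0+0+0+0+0+0+0+0+0+0+0+0+0+1+0+0+0+0+0 mod 2 = 1
  c[26] = d·G[:,26] = (10111100100010101110100111)·(00000000000000000000010000) mod 2 = 0+0+0+0+0+0+0+0+0+0+0+0+0+0+0+0+0+0+0+0+0+0+0+0+0+0 mod 2 = 0
  c[27] = d·G[:,27] = (10111100100010101110100111)·(00000000000000000000001000) mod 2 = 0+0+0+0+0+0+0+0+0+0+0+0+0+0+0+0+0+0+0+0+0+0+0+0+0+0 mod 2 = 0
  c[28] = d·G[:,28] = (10111100100010101110100111)·(00000000000000000000000100) mod 2 = 0+0+0+0+0+0+0+0+0+0+0+0+0+0+0+0+0+0+0+0+0+0+0+1+0+0 mod 2 = 1
  c[29] = d·G[:,29] = (10111100100010101110100111)·(00000000000000000000000010) mod 2 = 0+0+0+0+0+0+0+0+0+0+0+0+0+0+0+0+0+0+0+0+0+0+0+0+1+0 mod 2 = 1
  c[30] = d·G[:,30] = (10111100100010101110100111)·(00000000000000000000000001) mod 2 = 0+0+0+0+0+0+0+0+0+0+0+0+0+0+0+0+0+0+0+0+0+0+0+0+0+1 mod 2 = 1
Codeword = 1011011011001001010101110100111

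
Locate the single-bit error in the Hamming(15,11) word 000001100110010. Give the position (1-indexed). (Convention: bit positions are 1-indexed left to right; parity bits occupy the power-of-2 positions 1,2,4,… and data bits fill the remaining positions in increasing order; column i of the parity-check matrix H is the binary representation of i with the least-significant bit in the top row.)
Syndrome s = H · r^T (mod 2), r = 000001100110010:
  s[0] = (101010101010101)·(000001100110010) mod 2 = 0+0+0+0+0+0+1+0+0+0+1+0+0+0+0 mod 2 = 0
  s[1] = (011001100110011)·(000001100110010) mod 2 = 0+0+0+0+0+1+1+0+0+1+1+0+0+1+0 mod 2 = 1
  s[2] = (000111100001111)·(000001100110010) mod 2 = 0+0+0+0+0+1+1+0+0+0+0+0+0+1+0 mod 2 = 1
  s[3] = (000000011111111)·(000001100110010) mod 2 = 0+0+0+0+0+0+0+0+0+1+1+0+0+1+0 mod 2 = 1
Syndrome = 0111
Column i of H is the binary representation of i, so the syndrome is the binary index of the flipped bit.
Read s = 0111 with s[0] as LSB: 0·2^0 + 1·2^1 + 1·2^2 + 1·2^3 = 14.
Error is at bit position 14.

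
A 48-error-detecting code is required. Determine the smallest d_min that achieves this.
Detecting e errors requires d_min ≥ e + 1 = 48 + 1 = 49.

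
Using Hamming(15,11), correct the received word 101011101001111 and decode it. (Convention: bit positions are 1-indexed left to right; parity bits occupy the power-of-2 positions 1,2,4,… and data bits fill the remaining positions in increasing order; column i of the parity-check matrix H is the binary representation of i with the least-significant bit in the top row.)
Syndrome s = H · r^T (mod 2), r = 101011101001111:
  s[0] = (101010101010101)·(101011101001111) mod 2 = 1+0+1+0+1+0+1+0+1+0+0+0+1+0+1 mod 2 = 1
  s[1] = (011001100110011)·(101011101001111) mod 2 = 0+0+1+0+0+1+1+0+0+0+0+0+0+1+1 mod 2 = 1
  s[2] = (000111100001111)·(101011101001111) mod 2 = 0+0+0+0+1+1+1+0+0+0+0+1+1+1+1 mod 2 = 1
  s[3] = (000000011111111)·(101011101001111) mod 2 = 0+0+0+0+0+0+0+0+1+0+0+1+1+1+1 mod 2 = 1
Syndrome = 1111
Column 15 of H equals this syndrome → error at bit 15 (1-indexed).
Flip bit 15: 101011101001111 → 101011101001110
Extract data bits at positions {3,5,6,7,9,10,11,12,13,14,15}: 11111001110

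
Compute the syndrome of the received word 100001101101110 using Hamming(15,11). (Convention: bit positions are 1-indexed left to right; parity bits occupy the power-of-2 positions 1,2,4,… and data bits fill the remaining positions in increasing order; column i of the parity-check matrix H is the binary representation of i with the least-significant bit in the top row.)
Syndrome s = H · r^T (mod 2), r = 100001101101110:
  s[0] = (101010101010101)·(100001101101110) mod 2 = 1+0+0+0+0+0+1+0+1+0+0+0+1+0+0 mod 2 = 0
  s[1] = (011001100110011)·(100001101101110) mod 2 = 0+0+0+0+0+1+1+0+0+1+0+0+0+1+0 mod 2 = 0
  s[2] = (000111100001111)·(100001101101110) mod 2 = 0+0+0+0+0+1+1+0+0+0+0+1+1+1+0 mod 2 = 1
  s[3] = (000000011111111)·(100001101101110) mod 2 = 0+0+0+0+0+0+0+0+1+1+0+1+1+1+0 mod 2 = 1
Syndrome = 0011
Non-zero syndrome: error at position 12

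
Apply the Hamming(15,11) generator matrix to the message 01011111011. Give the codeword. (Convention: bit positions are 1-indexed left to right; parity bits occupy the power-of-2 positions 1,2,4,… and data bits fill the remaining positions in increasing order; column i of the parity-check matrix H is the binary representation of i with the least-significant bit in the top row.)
Codeword c = d · G (mod 2), d = 01011111011:
  c[0] = d·G[:,0] = (01011111011)·(11011010101) mod 2 = 0+1+0+1+1+0+1+0+0+0+1 mod 2 = 1
  c[1] = d·G[:,1] = (01011111011)·(10110110011) mod 2 = 0+0+0+1+0+1+1+0+0+1+1 mod 2 = 1
  c[2] = d·G[:,2] = (01011111011)·(10000000000) mod 2 = 0+0+0+0+0+0+0+0+0+0+0 mod 2 = 0
  c[3] = d·G[:,3] = (01011111011)·(01110001111) mod 2 = 0+1+0+1+0+0+0+1+0+1+1 mod 2 = 1
  c[4] = d·G[:,4] = (01011111011)·(01000000000) mod 2 = 0+1+0+0+0+0+0+0+0+0+0 mod 2 = 1
  c[5] = d·G[:,5] = (01011111011)·(00100000000) mod 2 = 0+0+0+0+0+0+0+0+0+0+0 mod 2 = 0
  c[6] = d·G[:,6] = (01011111011)·(00010000000) mod 2 = 0+0+0+1+0+0+0+0+0+0+0 mod 2 = 1
  c[7] = d·G[:,7] = (01011111011)·(00001111111) mod 2 = 0+0+0+0+1+1+1+1+0+1+1 mod 2 = 0
  c[8] = d·G[:,8] = (01011111011)·(00001000000) mod 2 = 0+0+0+0+1+0+0+0+0+0+0 mod 2 = 1
  c[9] = d·G[:,9] = (01011111011)·(00000100000) mod 2 = 0+0+0+0+0+1+0+0+0+0+0 mod 2 = 1
  c[10] = d·G[:,10] = (01011111011)·(00000010000) mod 2 = 0+0+0+0+0+0+1+0+0+0+0 mod 2 = 1
  c[11] = d·G[:,11] = (01011111011)·(00000001000) mod 2 = 0+0+0+0+0+0+0+1+0+0+0 mod 2 = 1
  c[12] = d·G[:,12] = (01011111011)·(00000000100) mod 2 = 0+0+0+0+0+0+0+0+0+0+0 mod 2 = 0
  c[13] = d·G[:,13] = (01011111011)·(00000000010) mod 2 = 0+0+0+0+0+0+0+0+0+1+0 mod 2 = 1
  c[14] = d·G[:,14] = (01011111011)·(00000000001) mod 2 = 0+0+0+0+0+0+0+0+0+0+1 mod 2 = 1
Codeword = 110110101111011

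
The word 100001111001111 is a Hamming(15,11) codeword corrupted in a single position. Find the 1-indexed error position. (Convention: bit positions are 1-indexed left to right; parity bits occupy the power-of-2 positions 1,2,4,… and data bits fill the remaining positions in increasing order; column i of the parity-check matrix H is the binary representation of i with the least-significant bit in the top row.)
Syndrome s = H · r^T (mod 2), r = 100001111001111:
  s[0] = (101010101010101)·(100001111001111) mod 2 = 1+0+0+0+0+0+1+0+1+0+0+0+1+0+1 mod 2 = 1
  s[1] = (011001100110011)·(100001111001111) mod 2 = 0+0+0+0+0+1+1+0+0+0+0+0+0+1+1 mod 2 = 0
  s[2] = (000111100001111)·(100001111001111) mod 2 = 0+0+0+0+0+1+1+0+0+0+0+1+1+1+1 mod 2 = 0
  s[3] = (000000011111111)·(100001111001111) mod 2 = 0+0+0+0+0+0+0+1+1+0+0+1+1+1+1 mod 2 = 0
Syndrome = 1000
Column i of H is the binary representation of i, so the syndrome is the binary index of the flipped bit.
Read s = 1000 with s[0] as LSB: 1·2^0 + 0·2^1 + 0·2^2 + 0·2^3 = 1.
Error is at bit position 1.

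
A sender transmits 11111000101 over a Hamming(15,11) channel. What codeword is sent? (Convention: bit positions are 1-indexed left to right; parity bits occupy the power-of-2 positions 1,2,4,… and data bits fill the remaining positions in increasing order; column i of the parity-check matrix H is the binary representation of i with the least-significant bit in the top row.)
Codeword c = d · G (mod 2), d = 11111000101:
  c[0] = d·G[:,0] = (11111000101)·(11011010101) mod 2 = 1+1+0+1+1+0+0+0+1+0+1 mod 2 = 0
  c[1] = d·G[:,1] = (11111000101)·(10110110011) mod 2 = 1+0+1+1+0+0+0+0+0+0+1 mod 2 = 0
  c[2] = d·G[:,2] = (11111000101)·(10000000000) mod 2 = 1+0+0+0+0+0+0+0+0+0+0 mod 2 = 1
  c[3] = d·G[:,3] = (11111000101)·(01110001111) mod 2 = 0+1+1+1+0+0+0+0+1+0+1 mod 2 = 1
  c[4] = d·G[:,4] = (11111000101)·(01000000000) mod 2 = 0+1+0+0+0+0+0+0+0+0+0 mod 2 = 1
  c[5] = d·G[:,5] = (11111000101)·(00100000000) mod 2 = 0+0+1+0+0+0+0+0+0+0+0 mod 2 = 1
  c[6] = d·G[:,6] = (11111000101)·(00010000000) mod 2 = 0+0+0+1+0+0+0+0+0+0+0 mod 2 = 1
  c[7] = d·G[:,7] = (11111000101)·(00001111111) mod 2 = 0+0+0+0+1+0+0+0+1+0+1 mod 2 = 1
  c[8] = d·G[:,8] = (11111000101)·(00001000000) mod 2 = 0+0+0+0+1+0+0+0+0+0+0 mod 2 = 1
  c[9] = d·G[:,9] = (11111000101)·(00000100000) mod 2 = 0+0+0+0+0+0+0+0+0+0+0 mod 2 = 0
  c[10] = d·G[:,10] = (11111000101)·(00000010000) mod 2 = 0+0+0+0+0+0+0+0+0+0+0 mod 2 = 0
  c[11] = d·G[:,11] = (11111000101)·(00000001000) mod 2 = 0+0+0+0+0+0+0+0+0+0+0 mod 2 = 0
  c[12] = d·G[:,12] = (11111000101)·(00000000100) mod 2 = 0+0+0+0+0+0+0+0+1+0+0 mod 2 = 1
  c[13] = d·G[:,13] = (11111000101)·(00000000010) mod 2 = 0+0+0+0+0+0+0+0+0+0+0 mod 2 = 0
  c[14] = d·G[:,14] = (11111000101)·(00000000001) mod 2 = 0+0+0+0+0+0+0+0+0+0+1 mod 2 = 1
Codeword = 001111111000101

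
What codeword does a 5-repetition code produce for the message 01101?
Repeat each bit 5× and concatenate:
0→00000  1→11111  1→11111  0→00000  1→11111
Codeword = 0000011111111110000011111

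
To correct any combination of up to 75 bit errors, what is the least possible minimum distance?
Correcting t errors requires d_min ≥ 2t + 1 = 2·75 + 1 = 151.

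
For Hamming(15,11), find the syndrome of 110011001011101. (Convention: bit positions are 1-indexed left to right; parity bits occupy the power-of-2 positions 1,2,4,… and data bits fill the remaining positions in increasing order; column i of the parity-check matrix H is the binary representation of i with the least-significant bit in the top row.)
Syndrome s = H · r^T (mod 2), r = 110011001011101:
  s[0] = (101010101010101)·(110011001011101) mod 2 = 1+0+0+0+1+0+0+0+1+0+1+0+1+0+1 mod 2 = 0
  s[1] = (011001100110011)·(110011001011101) mod 2 = 0+1+0+0+0+1+0+0+0+0+1+0+0+0+1 mod 2 = 0
  s[2] = (000111100001111)·(110011001011101) mod 2 = 0+0+0+0+1+1+0+0+0+0+0+1+1+0+1 mod 2 = 1
  s[3] = (000000011111111)·(110011001011101) mod 2 = 0+0+0+0+0+0+0+0+1+0+1+1+1+0+1 mod 2 = 1
Syndrome = 0011
Non-zero syndrome: error at position 12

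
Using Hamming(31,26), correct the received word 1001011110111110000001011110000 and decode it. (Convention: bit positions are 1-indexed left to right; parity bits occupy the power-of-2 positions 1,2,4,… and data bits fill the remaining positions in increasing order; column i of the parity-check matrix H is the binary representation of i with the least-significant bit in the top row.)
Syndrome s = H · r^T (mod 2), r = 1001011110111110000001011110000:
  s[0] = (1010101010101010101010101010101)·(1001011110111110000001011110000) mod 2 = 1+0+0+0+0+0+1+0+1+0+1+0+1+0+1+0+0+0+0+0+0+0+0+0+1+0+1+0+0+0+0 mod 2 = 0
  s[1] = (0110011001100110011001100110011)·(1001011110111110000001011110000) mod 2 = 0+0+0+0+0+1+1+0+0+0+1+0+0+1+1+0+0+0+0+0+0+1+0+0+0+1+1+0+0+0+0 mod 2 = 0
  s[2] = (0001111000011110000111100001111)·(1001011110111110000001011110000) mod 2 = 0+0+0+1+0+1+1+0+0+0+0+1+1+1+1+0+0+0+0+0+0+1+0+0+0+0+0+0+0+0+0 mod 2 = 0
  s[3] = (0000000111111110000000011111111)·(1001011110111110000001011110000) mod 2 = 0+0+0+0+0+0+0+1+1+0+1+1+1+1+1+0+0+0+0+0+0+0+0+1+1+1+1+0+0+0+0 mod 2 = 1
  s[4] = (0000000000000001111111111111111)·(1001011110111110000001011110000) mod 2 = 0+0+0+0+0+0+0+0+0+0+0+0+0+0+0+0+0+0+0+0+0+1+0+1+1+1+1+0+0+0+0 mod 2 = 1
Syndrome = 00011
Column 24 of H equals this syndrome → error at bit 24 (1-indexed).
Flip bit 24: 1001011110111110000001011110000 → 1001011110111110000001001110000
Extract data bits at positions {3,5,6,7,9,10,11,12,13,14,15,17,18,19,20,21,22,23,24,25,26,27,28,29,30,31}: 00111011111000001001110000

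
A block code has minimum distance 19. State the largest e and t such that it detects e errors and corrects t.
(a) Detection requires d_min ≥ e+1, so e ≤ d_min − 1 = 18.
(b) Correction requires d_min ≥ 2t+1, so t ≤ ⌊(d_min − 1)/2⌋ = ⌊18/2⌋ = 9.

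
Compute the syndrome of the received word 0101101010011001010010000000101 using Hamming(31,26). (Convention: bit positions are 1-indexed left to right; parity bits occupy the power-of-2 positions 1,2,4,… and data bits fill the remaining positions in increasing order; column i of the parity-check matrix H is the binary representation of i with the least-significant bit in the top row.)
Syndrome s = H · r^T (mod 2), r = 0101101010011001010010000000101:
  s[0] = (1010101010101010101010101010101)·(0101101010011001010010000000101) mod 2 = 0+0+0+0+1+0+1+0+1+0+0+0+1+0+0+0+0+0+0+0+1+0+0+0+0+0+0+0+1+0+1 mod 2 = 1
  s[1] = (0110011001100110011001100110011)·(0101101010011001010010000000101) mod 2 = 0+1+0+0+0+0+1+0+0+0+0+0+0+0+0+0+0+1+0+0+0+0+0+0+0+0+0+0+0+0+1 mod 2 = 0
  s[2] = (0001111000011110000111100001111)·(0101101010011001010010000000101) mod 2 = 0+0+0+1+1+0+1+0+0+0+0+1+1+0+0+0+0+0+0+0+1+0+0+0+0+0+0+0+1+0+1 mod 2 = 0
  s[3] = (0000000111111110000000011111111)·(0101101010011001010010000000101) mod 2 = 0+0+0+0+0+0+0+0+1+0+0+1+1+0+0+0+0+0+0+0+0+0+0+0+0+0+0+0+1+0+1 mod 2 = 1
  s[4] = (0000000000000001111111111111111)·(0101101010011001010010000000101) mod 2 = 0+0+0+0+0+0+0+0+0+0+0+0+0+0+0+1+0+1+0+0+1+0+0+0+0+0+0+0+1+0+1 mod 2 = 1
Syndrome = 10011
Non-zero syndrome: error at position 25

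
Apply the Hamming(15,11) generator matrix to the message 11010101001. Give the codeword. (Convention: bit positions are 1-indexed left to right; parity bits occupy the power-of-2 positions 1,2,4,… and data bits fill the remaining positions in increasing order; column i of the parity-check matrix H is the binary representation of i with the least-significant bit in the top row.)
Codeword c = d · G (mod 2), d = 11010101001:
  c[0] = d·G[:,0] = (11010101001)·(11011010101) mod 2 = 1+1+0+1+0+0+0+0+0+0+1 mod 2 = 0
  c[1] = d·G[:,1] = (11010101001)·(10110110011) mod 2 = 1+0+0+1+0+1+0+0+0+0+1 mod 2 = 0
  c[2] = d·G[:,2] = (11010101001)·(10000000000) mod 2 = 1+0+0+0+0+0+0+0+0+0+0 mod 2 = 1
  c[3] = d·G[:,3] = (11010101001)·(01110001111) mod 2 = 0+1+0+1+0+0+0+1+0+0+1 mod 2 = 0
  c[4] = d·G[:,4] = (11010101001)·(01000000000) mod 2 = 0+1+0+0+0+0+0+0+0+0+0 mod 2 = 1
  c[5] = d·G[:,5] = (11010101001)·(00100000000) mod 2 = 0+0+0+0+0+0+0+0+0+0+0 mod 2 = 0
  c[6] = d·G[:,6] = (11010101001)·(00010000000) mod 2 = 0+0+0+1+0+0+0+0+0+0+0 mod 2 = 1
  c[7] = d·G[:,7] = (11010101001)·(00001111111) mod 2 = 0+0+0+0+0+1+0+1+0+0+1 mod 2 = 1
  c[8] = d·G[:,8] = (11010101001)·(00001000000) mod 2 = 0+0+0+0+0+0+0+0+0+0+0 mod 2 = 0
  c[9] = d·G[:,9] = (11010101001)·(00000100000) mod 2 = 0+0+0+0+0+1+0+0+0+0+0 mod 2 = 1
  c[10] = d·G[:,10] = (11010101001)·(00000010000) mod 2 = 0+0+0+0+0+0+0+0+0+0+0 mod 2 = 0
  c[11] = d·G[:,11] = (11010101001)·(00000001000) mod 2 = 0+0+0+0+0+0+0+1+0+0+0 mod 2 = 1
  c[12] = d·G[:,12] = (11010101001)·(00000000100) mod 2 = 0+0+0+0+0+0+0+0+0+0+0 mod 2 = 0
  c[13] = d·G[:,13] = (11010101001)·(00000000010) mod 2 = 0+0+0+0+0+0+0+0+0+0+0 mod 2 = 0
  c[14] = d·G[:,14] = (11010101001)·(00000000001) mod 2 = 0+0+0+0+0+0+0+0+0+0+1 mod 2 = 1
Codeword = 001010110101001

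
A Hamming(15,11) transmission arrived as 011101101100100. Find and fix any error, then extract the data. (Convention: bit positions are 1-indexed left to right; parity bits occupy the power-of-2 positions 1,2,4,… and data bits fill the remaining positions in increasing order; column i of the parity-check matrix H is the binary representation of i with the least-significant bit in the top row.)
Syndrome s = H · r^T (mod 2), r = 011101101100100:
  s[0] = (101010101010101)·(011101101100100) mod 2 = 0+0+1+0+0+0+1+0+1+0+0+0+1+0+0 mod 2 = 0
  s[1] = (011001100110011)·(011101101100100) mod 2 = 0+1+1+0+0+1+1+0+0+1+0+0+0+0+0 mod 2 = 1
  s[2] = (000111100001111)·(011101101100100) mod 2 = 0+0+0+1+0+1+1+0+0+0+0+0+1+0+0 mod 2 = 0
  s[3] = (000000011111111)·(011101101100100) mod 2 = 0+0+0+0+0+0+0+0+1+1+0+0+1+0+0 mod 2 = 1
Syndrome = 0101
Column 10 of H equals this syndrome → error at bit 10 (1-indexed).
Flip bit 10: 011101101100100 → 011101101000100
Extract data bits at positions {3,5,6,7,9,10,11,12,13,14,15}: 10111000100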